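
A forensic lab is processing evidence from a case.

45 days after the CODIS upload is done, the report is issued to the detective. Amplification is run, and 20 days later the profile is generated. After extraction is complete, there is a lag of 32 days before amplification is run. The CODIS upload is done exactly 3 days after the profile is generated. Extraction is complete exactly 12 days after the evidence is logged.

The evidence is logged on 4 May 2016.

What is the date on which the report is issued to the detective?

24 August 2016

The evidence is logged: May 4, 2016.
Extraction is complete: May 4, 2016 + 12 days = May 16, 2016.
Amplification is run: May 16, 2016 + 32 days = Jun 17, 2016.
The profile is generated: Jun 17, 2016 + 20 days = Jul 7, 2016.
The CODIS upload is done: Jul 7, 2016 + 3 days = Jul 10, 2016.
The report is issued to the detective: Jul 10, 2016 + 45 days = Aug 24, 2016.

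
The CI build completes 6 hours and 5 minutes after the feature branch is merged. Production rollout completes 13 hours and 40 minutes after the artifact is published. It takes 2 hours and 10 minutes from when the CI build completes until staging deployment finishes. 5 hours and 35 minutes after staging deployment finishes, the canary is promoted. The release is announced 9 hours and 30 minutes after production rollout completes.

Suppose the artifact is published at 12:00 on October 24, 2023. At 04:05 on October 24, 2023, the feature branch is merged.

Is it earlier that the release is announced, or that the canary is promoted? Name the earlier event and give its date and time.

The artifact is published: 12:00 Oct 24, 2023.
Production rollout completes: 12:00 Oct 24, 2023 + 13h40m = 01:40 Oct 25, 2023.
The release is announced: 01:40 Oct 25, 2023 + 9h30m = 11:10 Oct 25, 2023.
The feature branch is merged: 04:05 Oct 24, 2023.
The CI build completes: 04:05 Oct 24, 2023 + 6h05m = 10:10 Oct 24, 2023.
Staging deployment finishes: 10:10 Oct 24, 2023 + 2h10m = 12:20 Oct 24, 2023.
The canary is promoted: 12:20 Oct 24, 2023 + 5h35m = 17:55 Oct 24, 2023.
Comparing: the release is announced at 11:10 Oct 25, 2023 vs the canary is promoted at 17:55 Oct 24, 2023. Earlier: the canary is promoted.

The canary is promoted — 17:55 on October 24, 2023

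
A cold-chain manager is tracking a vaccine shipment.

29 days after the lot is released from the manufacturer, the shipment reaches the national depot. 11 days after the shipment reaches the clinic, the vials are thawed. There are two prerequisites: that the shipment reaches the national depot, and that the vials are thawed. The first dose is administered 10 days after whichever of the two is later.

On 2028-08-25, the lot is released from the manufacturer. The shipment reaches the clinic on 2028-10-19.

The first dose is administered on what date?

The lot is released from the manufacturer: Aug 25, 2028.
The shipment reaches the national depot: Aug 25, 2028 + 29 days = Sep 23, 2028.
The shipment reaches the clinic: Oct 19, 2028.
The vials are thawed: Oct 19, 2028 + 11 days = Oct 30, 2028.
Both prerequisites met — the shipment reaches the national depot (Sep 23, 2028), the vials are thawed (Oct 30, 2028); the later is Oct 30, 2028.
The first dose is administered: Oct 30, 2028 + 10 days = Nov 9, 2028.

2028-11-09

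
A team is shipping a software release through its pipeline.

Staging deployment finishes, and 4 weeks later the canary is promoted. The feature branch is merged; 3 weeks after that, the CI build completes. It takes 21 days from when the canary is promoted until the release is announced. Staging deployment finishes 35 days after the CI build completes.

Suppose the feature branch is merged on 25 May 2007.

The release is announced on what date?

The feature branch is merged: May 25, 2007.
The CI build completes: May 25, 2007 + 3 weeks = Jun 15, 2007.
Staging deployment finishes: Jun 15, 2007 + 35 days = Jul 20, 2007.
The canary is promoted: Jul 20, 2007 + 4 weeks = Aug 17, 2007.
The release is announced: Aug 17, 2007 + 21 days = Sep 7, 2007.

7 September 2007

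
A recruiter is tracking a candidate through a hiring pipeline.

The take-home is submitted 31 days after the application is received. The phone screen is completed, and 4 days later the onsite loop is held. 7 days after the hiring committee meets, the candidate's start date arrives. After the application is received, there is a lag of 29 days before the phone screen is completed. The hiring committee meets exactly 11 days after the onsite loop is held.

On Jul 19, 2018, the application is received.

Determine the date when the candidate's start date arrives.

Sep 8, 2018

The application is received: Jul 19, 2018.
The phone screen is completed: Jul 19, 2018 + 29 days = Aug 17, 2018.
The onsite loop is held: Aug 17, 2018 + 4 days = Aug 21, 2018.
The hiring committee meets: Aug 21, 2018 + 11 days = Sep 1, 2018.
The candidate's start date arrives: Sep 1, 2018 + 7 days = Sep 8, 2018.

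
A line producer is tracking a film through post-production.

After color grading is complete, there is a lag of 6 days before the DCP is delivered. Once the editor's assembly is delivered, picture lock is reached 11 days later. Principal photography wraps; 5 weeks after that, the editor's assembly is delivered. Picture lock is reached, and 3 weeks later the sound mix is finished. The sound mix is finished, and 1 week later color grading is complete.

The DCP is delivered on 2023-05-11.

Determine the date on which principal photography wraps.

2023-02-20

The DCP is delivered: May 11, 2023.
Color grading is complete: May 11, 2023 − 6 days = May 5, 2023.
The sound mix is finished: May 5, 2023 − 1 week = Apr 28, 2023.
Picture lock is reached: Apr 28, 2023 − 3 weeks = Apr 7, 2023.
The editor's assembly is delivered: Apr 7, 2023 − 11 days = Mar 27, 2023.
Principal photography wraps: Mar 27, 2023 − 5 weeks = Feb 20, 2023.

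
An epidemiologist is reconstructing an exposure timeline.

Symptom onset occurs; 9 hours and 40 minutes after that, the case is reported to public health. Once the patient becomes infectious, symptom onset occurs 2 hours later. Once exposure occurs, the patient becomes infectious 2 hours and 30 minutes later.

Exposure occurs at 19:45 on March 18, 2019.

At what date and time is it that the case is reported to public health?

09:55 on March 19, 2019

Exposure occurs: 19:45 Mar 18, 2019.
The patient becomes infectious: 19:45 Mar 18, 2019 + 2h30m = 22:15 Mar 18, 2019.
Symptom onset occurs: 22:15 Mar 18, 2019 + 2h = 00:15 Mar 19, 2019.
The case is reported to public health: 00:15 Mar 19, 2019 + 9h40m = 09:55 Mar 19, 2019.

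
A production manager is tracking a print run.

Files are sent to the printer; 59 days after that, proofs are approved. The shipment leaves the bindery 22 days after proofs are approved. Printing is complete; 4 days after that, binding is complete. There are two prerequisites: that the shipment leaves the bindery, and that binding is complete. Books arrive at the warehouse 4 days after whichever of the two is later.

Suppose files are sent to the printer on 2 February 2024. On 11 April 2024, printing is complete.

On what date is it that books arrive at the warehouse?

27 April 2024

Files are sent to the printer: Feb 2, 2024.
Proofs are approved: Feb 2, 2024 + 59 days = Apr 1, 2024.
The shipment leaves the bindery: Apr 1, 2024 + 22 days = Apr 23, 2024.
Printing is complete: Apr 11, 2024.
Binding is complete: Apr 11, 2024 + 4 days = Apr 15, 2024.
Both prerequisites met — the shipment leaves the bindery (Apr 23, 2024), binding is complete (Apr 15, 2024); the later is Apr 23, 2024.
Books arrive at the warehouse: Apr 23, 2024 + 4 days = Apr 27, 2024.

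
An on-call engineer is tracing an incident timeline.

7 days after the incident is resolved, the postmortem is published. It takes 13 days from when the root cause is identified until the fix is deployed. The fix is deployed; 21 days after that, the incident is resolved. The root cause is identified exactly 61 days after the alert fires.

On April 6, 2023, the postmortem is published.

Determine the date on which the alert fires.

December 25, 2022

The postmortem is published: Apr 6, 2023.
The incident is resolved: Apr 6, 2023 − 7 days = Mar 30, 2023.
The fix is deployed: Mar 30, 2023 − 21 days = Mar 9, 2023.
The root cause is identified: Mar 9, 2023 − 13 days = Feb 24, 2023.
The alert fires: Feb 24, 2023 − 61 days = Dec 25, 2022.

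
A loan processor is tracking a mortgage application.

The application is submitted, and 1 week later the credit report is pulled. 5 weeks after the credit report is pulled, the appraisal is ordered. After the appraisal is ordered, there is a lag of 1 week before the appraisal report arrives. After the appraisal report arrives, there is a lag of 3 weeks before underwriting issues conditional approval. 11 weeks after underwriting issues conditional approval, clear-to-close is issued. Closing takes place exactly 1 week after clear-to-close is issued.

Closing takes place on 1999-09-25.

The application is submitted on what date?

1999-04-24

Closing takes place: Sep 25, 1999.
Clear-to-close is issued: Sep 25, 1999 − 1 week = Sep 18, 1999.
Underwriting issues conditional approval: Sep 18, 1999 − 11 weeks = Jul 3, 1999.
The appraisal report arrives: Jul 3, 1999 − 3 weeks = Jun 12, 1999.
The appraisal is ordered: Jun 12, 1999 − 1 week = Jun 5, 1999.
The credit report is pulled: Jun 5, 1999 − 5 weeks = May 1, 1999.
The application is submitted: May 1, 1999 − 1 week = Apr 24, 1999.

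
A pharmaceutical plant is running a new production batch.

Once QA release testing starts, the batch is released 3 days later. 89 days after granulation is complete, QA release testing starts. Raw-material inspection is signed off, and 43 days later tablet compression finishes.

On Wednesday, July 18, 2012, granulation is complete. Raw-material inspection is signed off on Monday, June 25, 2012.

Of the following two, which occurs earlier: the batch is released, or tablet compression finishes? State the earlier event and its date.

Granulation is complete: Jul 18, 2012.
QA release testing starts: Jul 18, 2012 + 89 days = Oct 15, 2012.
The batch is released: Oct 15, 2012 + 3 days = Oct 18, 2012.
Raw-material inspection is signed off: Jun 25, 2012.
Tablet compression finishes: Jun 25, 2012 + 43 days = Aug 7, 2012.
Comparing: the batch is released on Oct 18, 2012 vs tablet compression finishes on Aug 7, 2012. Earlier: tablet compression finishes.

Tablet compression finishes — Tuesday, August 7, 2012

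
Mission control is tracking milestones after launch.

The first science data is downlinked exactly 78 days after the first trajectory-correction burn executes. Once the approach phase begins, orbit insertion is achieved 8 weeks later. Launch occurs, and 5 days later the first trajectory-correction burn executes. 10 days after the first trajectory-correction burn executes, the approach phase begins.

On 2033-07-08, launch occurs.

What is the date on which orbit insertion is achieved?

2033-09-17

Launch occurs: Jul 8, 2033.
The first trajectory-correction burn executes: Jul 8, 2033 + 5 days = Jul 13, 2033.
The approach phase begins: Jul 13, 2033 + 10 days = Jul 23, 2033.
Orbit insertion is achieved: Jul 23, 2033 + 8 weeks = Sep 17, 2033.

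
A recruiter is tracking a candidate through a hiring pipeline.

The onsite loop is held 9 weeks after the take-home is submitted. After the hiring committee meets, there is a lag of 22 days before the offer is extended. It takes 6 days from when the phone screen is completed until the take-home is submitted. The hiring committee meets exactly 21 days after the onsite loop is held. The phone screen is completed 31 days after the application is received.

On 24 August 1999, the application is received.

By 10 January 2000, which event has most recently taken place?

The hiring committee meets

The application is received: Aug 24, 1999.
The phone screen is completed: Aug 24, 1999 + 31 days = Sep 24, 1999.
The take-home is submitted: Sep 24, 1999 + 6 days = Sep 30, 1999.
The onsite loop is held: Sep 30, 1999 + 9 weeks = Dec 2, 1999.
The hiring committee meets: Dec 2, 1999 + 21 days = Dec 23, 1999.
The offer is extended: Dec 23, 1999 + 22 days = Jan 14, 2000.
Jan 10, 2000 falls between when the hiring committee meets (Dec 23, 1999) and when the offer is extended (Jan 14, 2000).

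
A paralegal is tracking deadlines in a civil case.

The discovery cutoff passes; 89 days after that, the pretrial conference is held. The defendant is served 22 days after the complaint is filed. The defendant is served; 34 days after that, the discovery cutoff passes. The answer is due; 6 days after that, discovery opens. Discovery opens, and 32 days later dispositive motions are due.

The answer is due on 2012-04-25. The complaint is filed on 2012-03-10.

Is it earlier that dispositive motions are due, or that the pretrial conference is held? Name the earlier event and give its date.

Dispositive motions are due — 2012-06-02

The answer is due: Apr 25, 2012.
Discovery opens: Apr 25, 2012 + 6 days = May 1, 2012.
Dispositive motions are due: May 1, 2012 + 32 days = Jun 2, 2012.
The complaint is filed: Mar 10, 2012.
The defendant is served: Mar 10, 2012 + 22 days = Apr 1, 2012.
The discovery cutoff passes: Apr 1, 2012 + 34 days = May 5, 2012.
The pretrial conference is held: May 5, 2012 + 89 days = Aug 2, 2012.
Comparing: dispositive motions are due on Jun 2, 2012 vs the pretrial conference is held on Aug 2, 2012. Earlier: dispositive motions are due.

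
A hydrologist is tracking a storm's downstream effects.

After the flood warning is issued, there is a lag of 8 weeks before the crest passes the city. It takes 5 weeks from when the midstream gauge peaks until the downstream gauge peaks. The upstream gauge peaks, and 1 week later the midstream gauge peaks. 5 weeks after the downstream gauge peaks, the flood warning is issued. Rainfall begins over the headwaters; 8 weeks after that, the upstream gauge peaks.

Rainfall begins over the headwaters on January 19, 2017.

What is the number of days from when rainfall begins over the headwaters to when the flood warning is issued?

133 days

Causal path: rainfall begins over the headwaters → the upstream gauge peaks → the midstream gauge peaks → the downstream gauge peaks → the flood warning is issued.
Total delay along the path: 8 + 1 + 5 + 5 weeks = 19 weeks = 133 days.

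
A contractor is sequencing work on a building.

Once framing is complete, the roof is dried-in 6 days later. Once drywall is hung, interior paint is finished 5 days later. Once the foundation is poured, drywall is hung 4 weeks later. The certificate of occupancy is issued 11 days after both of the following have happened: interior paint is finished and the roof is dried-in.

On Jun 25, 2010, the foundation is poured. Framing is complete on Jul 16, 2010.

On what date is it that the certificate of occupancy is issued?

The foundation is poured: Jun 25, 2010.
Drywall is hung: Jun 25, 2010 + 4 weeks = Jul 23, 2010.
Interior paint is finished: Jul 23, 2010 + 5 days = Jul 28, 2010.
Framing is complete: Jul 16, 2010.
The roof is dried-in: Jul 16, 2010 + 6 days = Jul 22, 2010.
Both prerequisites met — interior paint is finished (Jul 28, 2010), the roof is dried-in (Jul 22, 2010); the later is Jul 28, 2010.
The certificate of occupancy is issued: Jul 28, 2010 + 11 days = Aug 8, 2010.

Aug 8, 2010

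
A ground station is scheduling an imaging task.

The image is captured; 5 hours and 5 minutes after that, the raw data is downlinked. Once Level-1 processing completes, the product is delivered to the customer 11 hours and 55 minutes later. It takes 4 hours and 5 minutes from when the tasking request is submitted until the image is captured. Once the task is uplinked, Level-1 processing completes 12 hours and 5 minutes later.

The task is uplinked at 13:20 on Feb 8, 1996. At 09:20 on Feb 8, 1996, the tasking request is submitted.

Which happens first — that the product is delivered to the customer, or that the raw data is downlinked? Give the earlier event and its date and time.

The task is uplinked: 13:20 Feb 8, 1996.
Level-1 processing completes: 13:20 Feb 8, 1996 + 12h05m = 01:25 Feb 9, 1996.
The product is delivered to the customer: 01:25 Feb 9, 1996 + 11h55m = 13:20 Feb 9, 1996.
The tasking request is submitted: 09:20 Feb 8, 1996.
The image is captured: 09:20 Feb 8, 1996 + 4h05m = 13:25 Feb 8, 1996.
The raw data is downlinked: 13:25 Feb 8, 1996 + 5h05m = 18:30 Feb 8, 1996.
Comparing: the product is delivered to the customer at 13:20 Feb 9, 1996 vs the raw data is downlinked at 18:30 Feb 8, 1996. Earlier: the raw data is downlinked.

The raw data is downlinked — 18:30 on Feb 8, 1996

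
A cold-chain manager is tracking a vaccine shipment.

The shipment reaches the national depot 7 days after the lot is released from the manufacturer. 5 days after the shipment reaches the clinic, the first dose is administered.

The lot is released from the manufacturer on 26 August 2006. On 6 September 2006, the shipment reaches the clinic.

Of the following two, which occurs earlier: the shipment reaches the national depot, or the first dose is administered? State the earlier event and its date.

The shipment reaches the national depot — 2 September 2006

The lot is released from the manufacturer: Aug 26, 2006.
The shipment reaches the national depot: Aug 26, 2006 + 7 days = Sep 2, 2006.
The shipment reaches the clinic: Sep 6, 2006.
The first dose is administered: Sep 6, 2006 + 5 days = Sep 11, 2006.
Comparing: the shipment reaches the national depot on Sep 2, 2006 vs the first dose is administered on Sep 11, 2006. Earlier: the shipment reaches the national depot.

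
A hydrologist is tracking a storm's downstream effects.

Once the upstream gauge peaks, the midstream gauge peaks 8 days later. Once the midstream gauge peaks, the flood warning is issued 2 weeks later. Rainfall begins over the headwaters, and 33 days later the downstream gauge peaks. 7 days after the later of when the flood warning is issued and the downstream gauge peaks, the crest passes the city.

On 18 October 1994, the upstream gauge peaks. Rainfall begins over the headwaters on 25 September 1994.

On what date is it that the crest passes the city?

16 November 1994

The upstream gauge peaks: Oct 18, 1994.
The midstream gauge peaks: Oct 18, 1994 + 8 days = Oct 26, 1994.
The flood warning is issued: Oct 26, 1994 + 2 weeks = Nov 9, 1994.
Rainfall begins over the headwaters: Sep 25, 1994.
The downstream gauge peaks: Sep 25, 1994 + 33 days = Oct 28, 1994.
Both prerequisites met — the flood warning is issued (Nov 9, 1994), the downstream gauge peaks (Oct 28, 1994); the later is Nov 9, 1994.
The crest passes the city: Nov 9, 1994 + 7 days = Nov 16, 1994.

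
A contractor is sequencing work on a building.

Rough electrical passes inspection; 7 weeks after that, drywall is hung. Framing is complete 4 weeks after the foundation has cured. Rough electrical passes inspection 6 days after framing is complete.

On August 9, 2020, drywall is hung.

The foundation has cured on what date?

May 18, 2020

Drywall is hung: Aug 9, 2020.
Rough electrical passes inspection: Aug 9, 2020 − 7 weeks = Jun 21, 2020.
Framing is complete: Jun 21, 2020 − 6 days = Jun 15, 2020.
The foundation has cured: Jun 15, 2020 − 4 weeks = May 18, 2020.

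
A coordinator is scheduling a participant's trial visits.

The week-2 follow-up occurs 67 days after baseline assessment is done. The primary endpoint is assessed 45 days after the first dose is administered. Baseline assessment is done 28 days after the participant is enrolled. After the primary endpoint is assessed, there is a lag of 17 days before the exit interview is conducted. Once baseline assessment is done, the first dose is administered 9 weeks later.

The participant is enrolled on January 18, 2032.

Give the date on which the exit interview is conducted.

The participant is enrolled: Jan 18, 2032.
Baseline assessment is done: Jan 18, 2032 + 28 days = Feb 15, 2032.
The first dose is administered: Feb 15, 2032 + 9 weeks = Apr 18, 2032.
The primary endpoint is assessed: Apr 18, 2032 + 45 days = Jun 2, 2032.
The exit interview is conducted: Jun 2, 2032 + 17 days = Jun 19, 2032.

June 19, 2032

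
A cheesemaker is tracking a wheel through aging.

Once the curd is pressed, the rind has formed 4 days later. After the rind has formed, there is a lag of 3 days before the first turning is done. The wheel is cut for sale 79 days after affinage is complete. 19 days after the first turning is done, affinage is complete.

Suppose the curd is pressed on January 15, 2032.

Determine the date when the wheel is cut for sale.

April 29, 2032

The curd is pressed: Jan 15, 2032.
The rind has formed: Jan 15, 2032 + 4 days = Jan 19, 2032.
The first turning is done: Jan 19, 2032 + 3 days = Jan 22, 2032.
Affinage is complete: Jan 22, 2032 + 19 days = Feb 10, 2032.
The wheel is cut for sale: Feb 10, 2032 + 79 days = Apr 29, 2032.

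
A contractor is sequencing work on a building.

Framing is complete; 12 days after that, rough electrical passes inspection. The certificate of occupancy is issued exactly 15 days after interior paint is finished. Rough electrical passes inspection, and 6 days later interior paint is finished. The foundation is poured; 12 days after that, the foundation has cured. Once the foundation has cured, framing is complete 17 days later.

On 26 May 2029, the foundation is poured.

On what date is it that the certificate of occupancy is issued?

The foundation is poured: May 26, 2029.
The foundation has cured: May 26, 2029 + 12 days = Jun 7, 2029.
Framing is complete: Jun 7, 2029 + 17 days = Jun 24, 2029.
Rough electrical passes inspection: Jun 24, 2029 + 12 days = Jul 6, 2029.
Interior paint is finished: Jul 6, 2029 + 6 days = Jul 12, 2029.
The certificate of occupancy is issued: Jul 12, 2029 + 15 days = Jul 27, 2029.

27 July 2029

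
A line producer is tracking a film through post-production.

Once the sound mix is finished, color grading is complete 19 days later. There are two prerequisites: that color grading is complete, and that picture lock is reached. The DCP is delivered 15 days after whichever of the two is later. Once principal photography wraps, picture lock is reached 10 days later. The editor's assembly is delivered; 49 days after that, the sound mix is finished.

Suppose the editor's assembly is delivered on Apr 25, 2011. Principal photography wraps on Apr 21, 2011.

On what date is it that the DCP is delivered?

Jul 17, 2011

The editor's assembly is delivered: Apr 25, 2011.
The sound mix is finished: Apr 25, 2011 + 49 days = Jun 13, 2011.
Color grading is complete: Jun 13, 2011 + 19 days = Jul 2, 2011.
Principal photography wraps: Apr 21, 2011.
Picture lock is reached: Apr 21, 2011 + 10 days = May 1, 2011.
Both prerequisites met — color grading is complete (Jul 2, 2011), picture lock is reached (May 1, 2011); the later is Jul 2, 2011.
The DCP is delivered: Jul 2, 2011 + 15 days = Jul 17, 2011.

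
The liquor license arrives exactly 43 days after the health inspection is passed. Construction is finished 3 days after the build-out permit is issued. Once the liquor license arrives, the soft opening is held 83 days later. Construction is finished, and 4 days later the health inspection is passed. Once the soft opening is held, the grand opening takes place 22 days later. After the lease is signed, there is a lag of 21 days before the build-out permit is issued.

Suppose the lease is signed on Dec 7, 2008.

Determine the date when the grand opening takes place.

Jun 1, 2009

The lease is signed: Dec 7, 2008.
The build-out permit is issued: Dec 7, 2008 + 21 days = Dec 28, 2008.
Construction is finished: Dec 28, 2008 + 3 days = Dec 31, 2008.
The health inspection is passed: Dec 31, 2008 + 4 days = Jan 4, 2009.
The liquor license arrives: Jan 4, 2009 + 43 days = Feb 16, 2009.
The soft opening is held: Feb 16, 2009 + 83 days = May 10, 2009.
The grand opening takes place: May 10, 2009 + 22 days = Jun 1, 2009.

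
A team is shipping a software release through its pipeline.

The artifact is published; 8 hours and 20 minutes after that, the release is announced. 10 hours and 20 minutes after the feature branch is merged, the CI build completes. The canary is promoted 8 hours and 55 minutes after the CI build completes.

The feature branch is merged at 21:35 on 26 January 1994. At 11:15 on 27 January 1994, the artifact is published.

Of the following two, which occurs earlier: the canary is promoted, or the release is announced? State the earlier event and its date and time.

The feature branch is merged: 21:35 Jan 26, 1994.
The CI build completes: 21:35 Jan 26, 1994 + 10h20m = 07:55 Jan 27, 1994.
The canary is promoted: 07:55 Jan 27, 1994 + 8h55m = 16:50 Jan 27, 1994.
The artifact is published: 11:15 Jan 27, 1994.
The release is announced: 11:15 Jan 27, 1994 + 8h20m = 19:35 Jan 27, 1994.
Comparing: the canary is promoted at 16:50 Jan 27, 1994 vs the release is announced at 19:35 Jan 27, 1994. Earlier: the canary is promoted.

The canary is promoted — 16:50 on 27 January 1994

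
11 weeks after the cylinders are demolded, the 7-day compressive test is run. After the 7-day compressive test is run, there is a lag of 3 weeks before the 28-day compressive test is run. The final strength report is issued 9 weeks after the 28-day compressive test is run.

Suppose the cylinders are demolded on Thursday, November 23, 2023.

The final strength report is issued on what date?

The cylinders are demolded: Nov 23, 2023.
The 7-day compressive test is run: Nov 23, 2023 + 11 weeks = Feb 8, 2024.
The 28-day compressive test is run: Feb 8, 2024 + 3 weeks = Feb 29, 2024.
The final strength report is issued: Feb 29, 2024 + 9 weeks = May 2, 2024.

Thursday, May 2, 2024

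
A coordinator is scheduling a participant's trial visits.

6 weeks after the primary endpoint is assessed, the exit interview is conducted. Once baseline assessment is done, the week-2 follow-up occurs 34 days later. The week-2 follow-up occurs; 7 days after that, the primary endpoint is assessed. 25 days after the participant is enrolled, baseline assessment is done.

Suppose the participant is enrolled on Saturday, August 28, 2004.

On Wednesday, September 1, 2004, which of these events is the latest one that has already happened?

The participant is enrolled

The participant is enrolled: Aug 28, 2004.
Baseline assessment is done: Aug 28, 2004 + 25 days = Sep 22, 2004.
The week-2 follow-up occurs: Sep 22, 2004 + 34 days = Oct 26, 2004.
The primary endpoint is assessed: Oct 26, 2004 + 7 days = Nov 2, 2004.
The exit interview is conducted: Nov 2, 2004 + 6 weeks = Dec 14, 2004.
Sep 1, 2004 falls between when the participant is enrolled (Aug 28, 2004) and when baseline assessment is done (Sep 22, 2004).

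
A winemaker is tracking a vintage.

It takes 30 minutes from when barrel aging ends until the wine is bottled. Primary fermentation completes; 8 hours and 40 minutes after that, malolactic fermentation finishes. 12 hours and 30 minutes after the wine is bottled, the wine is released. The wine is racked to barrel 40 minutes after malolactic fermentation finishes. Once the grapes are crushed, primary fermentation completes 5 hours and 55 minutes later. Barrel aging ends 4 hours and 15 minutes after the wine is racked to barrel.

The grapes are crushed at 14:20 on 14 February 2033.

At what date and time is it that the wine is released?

22:50 on 15 February 2033

The grapes are crushed: 14:20 Feb 14, 2033.
Primary fermentation completes: 14:20 Feb 14, 2033 + 5h55m = 20:15 Feb 14, 2033.
Malolactic fermentation finishes: 20:15 Feb 14, 2033 + 8h40m = 04:55 Feb 15, 2033.
The wine is racked to barrel: 04:55 Feb 15, 2033 + 40m = 05:35 Feb 15, 2033.
Barrel aging ends: 05:35 Feb 15, 2033 + 4h15m = 09:50 Feb 15, 2033.
The wine is bottled: 09:50 Feb 15, 2033 + 30m = 10:20 Feb 15, 2033.
The wine is released: 10:20 Feb 15, 2033 + 12h30m = 22:50 Feb 15, 2033.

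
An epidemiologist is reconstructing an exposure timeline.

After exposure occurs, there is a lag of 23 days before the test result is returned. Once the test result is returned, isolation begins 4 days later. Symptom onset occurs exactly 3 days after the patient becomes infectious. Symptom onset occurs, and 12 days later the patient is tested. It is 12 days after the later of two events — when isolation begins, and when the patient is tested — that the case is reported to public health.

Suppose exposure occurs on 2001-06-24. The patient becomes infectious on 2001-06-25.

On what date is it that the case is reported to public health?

2001-08-02

Exposure occurs: Jun 24, 2001.
The test result is returned: Jun 24, 2001 + 23 days = Jul 17, 2001.
Isolation begins: Jul 17, 2001 + 4 days = Jul 21, 2001.
The patient becomes infectious: Jun 25, 2001.
Symptom onset occurs: Jun 25, 2001 + 3 days = Jun 28, 2001.
The patient is tested: Jun 28, 2001 + 12 days = Jul 10, 2001.
Both prerequisites met — isolation begins (Jul 21, 2001), the patient is tested (Jul 10, 2001); the later is Jul 21, 2001.
The case is reported to public health: Jul 21, 2001 + 12 days = Aug 2, 2001.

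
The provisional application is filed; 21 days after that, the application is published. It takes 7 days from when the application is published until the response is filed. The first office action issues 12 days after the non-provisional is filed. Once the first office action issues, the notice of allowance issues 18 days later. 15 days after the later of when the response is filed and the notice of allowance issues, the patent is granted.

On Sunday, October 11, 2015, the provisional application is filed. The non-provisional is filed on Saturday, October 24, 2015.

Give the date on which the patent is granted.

Tuesday, December 8, 2015

The provisional application is filed: Oct 11, 2015.
The application is published: Oct 11, 2015 + 21 days = Nov 1, 2015.
The response is filed: Nov 1, 2015 + 7 days = Nov 8, 2015.
The non-provisional is filed: Oct 24, 2015.
The first office action issues: Oct 24, 2015 + 12 days = Nov 5, 2015.
The notice of allowance issues: Nov 5, 2015 + 18 days = Nov 23, 2015.
Both prerequisites met — the response is filed (Nov 8, 2015), the notice of allowance issues (Nov 23, 2015); the later is Nov 23, 2015.
The patent is granted: Nov 23, 2015 + 15 days = Dec 8, 2015.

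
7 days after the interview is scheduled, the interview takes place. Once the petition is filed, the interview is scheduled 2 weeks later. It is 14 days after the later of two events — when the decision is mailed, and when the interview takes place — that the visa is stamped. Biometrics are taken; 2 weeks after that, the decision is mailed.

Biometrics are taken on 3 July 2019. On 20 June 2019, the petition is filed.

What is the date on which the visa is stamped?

31 July 2019

Biometrics are taken: Jul 3, 2019.
The decision is mailed: Jul 3, 2019 + 2 weeks = Jul 17, 2019.
The petition is filed: Jun 20, 2019.
The interview is scheduled: Jun 20, 2019 + 2 weeks = Jul 4, 2019.
The interview takes place: Jul 4, 2019 + 7 days = Jul 11, 2019.
Both prerequisites met — the decision is mailed (Jul 17, 2019), the interview takes place (Jul 11, 2019); the later is Jul 17, 2019.
The visa is stamped: Jul 17, 2019 + 14 days = Jul 31, 2019.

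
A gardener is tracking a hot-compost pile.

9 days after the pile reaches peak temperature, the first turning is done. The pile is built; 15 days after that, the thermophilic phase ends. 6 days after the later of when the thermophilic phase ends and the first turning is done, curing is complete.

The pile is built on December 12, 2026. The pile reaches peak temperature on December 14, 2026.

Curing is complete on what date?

January 2, 2027

The pile is built: Dec 12, 2026.
The thermophilic phase ends: Dec 12, 2026 + 15 days = Dec 27, 2026.
The pile reaches peak temperature: Dec 14, 2026.
The first turning is done: Dec 14, 2026 + 9 days = Dec 23, 2026.
Both prerequisites met — the thermophilic phase ends (Dec 27, 2026), the first turning is done (Dec 23, 2026); the later is Dec 27, 2026.
Curing is complete: Dec 27, 2026 + 6 days = Jan 2, 2027.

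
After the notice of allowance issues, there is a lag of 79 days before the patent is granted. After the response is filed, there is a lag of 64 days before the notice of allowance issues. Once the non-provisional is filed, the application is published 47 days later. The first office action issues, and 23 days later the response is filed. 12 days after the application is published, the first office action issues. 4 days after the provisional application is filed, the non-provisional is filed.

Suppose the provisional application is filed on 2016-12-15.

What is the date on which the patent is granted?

The provisional application is filed: Dec 15, 2016.
The non-provisional is filed: Dec 15, 2016 + 4 days = Dec 19, 2016.
The application is published: Dec 19, 2016 + 47 days = Feb 4, 2017.
The first office action issues: Feb 4, 2017 + 12 days = Feb 16, 2017.
The response is filed: Feb 16, 2017 + 23 days = Mar 11, 2017.
The notice of allowance issues: Mar 11, 2017 + 64 days = May 14, 2017.
The patent is granted: May 14, 2017 + 79 days = Aug 1, 2017.

2017-08-01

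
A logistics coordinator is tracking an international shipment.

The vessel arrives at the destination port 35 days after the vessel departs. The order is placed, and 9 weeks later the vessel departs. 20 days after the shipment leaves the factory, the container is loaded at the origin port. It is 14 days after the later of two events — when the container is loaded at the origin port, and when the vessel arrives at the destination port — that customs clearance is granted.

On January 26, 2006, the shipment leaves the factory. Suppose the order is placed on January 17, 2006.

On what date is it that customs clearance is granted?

May 9, 2006

The shipment leaves the factory: Jan 26, 2006.
The container is loaded at the origin port: Jan 26, 2006 + 20 days = Feb 15, 2006.
The order is placed: Jan 17, 2006.
The vessel departs: Jan 17, 2006 + 9 weeks = Mar 21, 2006.
The vessel arrives at the destination port: Mar 21, 2006 + 35 days = Apr 25, 2006.
Both prerequisites met — the container is loaded at the origin port (Feb 15, 2006), the vessel arrives at the destination port (Apr 25, 2006); the later is Apr 25, 2006.
Customs clearance is granted: Apr 25, 2006 + 14 days = May 9, 2006.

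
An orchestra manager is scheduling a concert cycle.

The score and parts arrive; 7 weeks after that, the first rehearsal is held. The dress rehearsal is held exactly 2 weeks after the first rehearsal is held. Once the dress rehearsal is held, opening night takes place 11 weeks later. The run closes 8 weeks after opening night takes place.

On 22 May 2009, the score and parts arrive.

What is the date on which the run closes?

4 December 2009

The score and parts arrive: May 22, 2009.
The first rehearsal is held: May 22, 2009 + 7 weeks = Jul 10, 2009.
The dress rehearsal is held: Jul 10, 2009 + 2 weeks = Jul 24, 2009.
Opening night takes place: Jul 24, 2009 + 11 weeks = Oct 9, 2009.
The run closes: Oct 9, 2009 + 8 weeks = Dec 4, 2009.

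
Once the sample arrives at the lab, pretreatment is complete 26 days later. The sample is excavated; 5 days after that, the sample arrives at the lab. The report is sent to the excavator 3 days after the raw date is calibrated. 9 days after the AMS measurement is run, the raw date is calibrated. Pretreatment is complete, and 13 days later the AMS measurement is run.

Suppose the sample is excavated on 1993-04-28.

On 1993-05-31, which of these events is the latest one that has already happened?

The sample is excavated: Apr 28, 1993.
The sample arrives at the lab: Apr 28, 1993 + 5 days = May 3, 1993.
Pretreatment is complete: May 3, 1993 + 26 days = May 29, 1993.
The AMS measurement is run: May 29, 1993 + 13 days = Jun 11, 1993.
The raw date is calibrated: Jun 11, 1993 + 9 days = Jun 20, 1993.
The report is sent to the excavator: Jun 20, 1993 + 3 days = Jun 23, 1993.
May 31, 1993 falls between when pretreatment is complete (May 29, 1993) and when the AMS measurement is run (Jun 11, 1993).

Pretreatment is complete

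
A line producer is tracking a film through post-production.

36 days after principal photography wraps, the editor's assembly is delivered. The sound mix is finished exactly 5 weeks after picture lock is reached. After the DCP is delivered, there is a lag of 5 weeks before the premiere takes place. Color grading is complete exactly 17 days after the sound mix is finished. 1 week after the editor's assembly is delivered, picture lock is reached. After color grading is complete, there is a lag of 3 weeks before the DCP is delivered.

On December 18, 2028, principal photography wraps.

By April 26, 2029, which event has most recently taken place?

The DCP is delivered

Principal photography wraps: Dec 18, 2028.
The editor's assembly is delivered: Dec 18, 2028 + 36 days = Jan 23, 2029.
Picture lock is reached: Jan 23, 2029 + 1 week = Jan 30, 2029.
The sound mix is finished: Jan 30, 2029 + 5 weeks = Mar 6, 2029.
Color grading is complete: Mar 6, 2029 + 17 days = Mar 23, 2029.
The DCP is delivered: Mar 23, 2029 + 3 weeks = Apr 13, 2029.
The premiere takes place: Apr 13, 2029 + 5 weeks = May 18, 2029.
Apr 26, 2029 falls between when the DCP is delivered (Apr 13, 2029) and when the premiere takes place (May 18, 2029).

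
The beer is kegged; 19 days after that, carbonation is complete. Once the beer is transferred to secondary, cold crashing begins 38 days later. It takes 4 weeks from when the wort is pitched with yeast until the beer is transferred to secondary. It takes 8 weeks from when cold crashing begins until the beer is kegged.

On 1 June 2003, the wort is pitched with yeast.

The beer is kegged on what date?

The wort is pitched with yeast: Jun 1, 2003.
The beer is transferred to secondary: Jun 1, 2003 + 4 weeks = Jun 29, 2003.
Cold crashing begins: Jun 29, 2003 + 38 days = Aug 6, 2003.
The beer is kegged: Aug 6, 2003 + 8 weeks = Oct 1, 2003.

1 October 2003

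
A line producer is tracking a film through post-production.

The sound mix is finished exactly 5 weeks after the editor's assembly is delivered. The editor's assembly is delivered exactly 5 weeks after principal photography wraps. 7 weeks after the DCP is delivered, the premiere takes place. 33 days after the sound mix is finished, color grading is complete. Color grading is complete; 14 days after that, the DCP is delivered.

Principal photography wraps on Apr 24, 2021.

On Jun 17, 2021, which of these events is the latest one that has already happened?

Principal photography wraps: Apr 24, 2021.
The editor's assembly is delivered: Apr 24, 2021 + 5 weeks = May 29, 2021.
The sound mix is finished: May 29, 2021 + 5 weeks = Jul 3, 2021.
Color grading is complete: Jul 3, 2021 + 33 days = Aug 5, 2021.
The DCP is delivered: Aug 5, 2021 + 14 days = Aug 19, 2021.
The premiere takes place: Aug 19, 2021 + 7 weeks = Oct 7, 2021.
Jun 17, 2021 falls between when the editor's assembly is delivered (May 29, 2021) and when the sound mix is finished (Jul 3, 2021).

The editor's assembly is delivered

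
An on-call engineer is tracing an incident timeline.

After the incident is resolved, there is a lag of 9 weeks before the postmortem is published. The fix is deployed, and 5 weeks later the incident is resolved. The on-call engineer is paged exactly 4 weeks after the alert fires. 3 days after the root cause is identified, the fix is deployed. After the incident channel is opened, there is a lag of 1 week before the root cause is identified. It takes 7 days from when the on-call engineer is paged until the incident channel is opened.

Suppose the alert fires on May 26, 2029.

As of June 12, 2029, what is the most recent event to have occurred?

The alert fires

The alert fires: May 26, 2029.
The on-call engineer is paged: May 26, 2029 + 4 weeks = Jun 23, 2029.
The incident channel is opened: Jun 23, 2029 + 7 days = Jun 30, 2029.
The root cause is identified: Jun 30, 2029 + 1 week = Jul 7, 2029.
The fix is deployed: Jul 7, 2029 + 3 days = Jul 10, 2029.
The incident is resolved: Jul 10, 2029 + 5 weeks = Aug 14, 2029.
The postmortem is published: Aug 14, 2029 + 9 weeks = Oct 16, 2029.
Jun 12, 2029 falls between when the alert fires (May 26, 2029) and when the on-call engineer is paged (Jun 23, 2029).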